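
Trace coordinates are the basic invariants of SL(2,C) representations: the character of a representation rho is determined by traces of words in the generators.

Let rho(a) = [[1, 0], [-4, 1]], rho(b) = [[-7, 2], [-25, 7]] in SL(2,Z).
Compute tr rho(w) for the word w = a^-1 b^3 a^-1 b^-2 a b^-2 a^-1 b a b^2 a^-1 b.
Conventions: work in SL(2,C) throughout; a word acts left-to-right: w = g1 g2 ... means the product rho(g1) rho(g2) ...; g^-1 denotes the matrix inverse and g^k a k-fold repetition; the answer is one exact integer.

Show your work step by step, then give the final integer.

-16

rho(a^-1) = [[1, 0], [4, 1]]
... * rho(b) = [[-7, 2], [-25, 7]]  ->  [[-7, 2], [-53, 15]]
... * rho(b) = [[-7, 2], [-25, 7]]  ->  [[-1, 0], [-4, -1]]
... * rho(b) = [[-7, 2], [-25, 7]]  ->  [[7, -2], [53, -15]]
... * rho(a^-1) = [[1, 0], [4, 1]]  ->  [[-1, -2], [-7, -15]]
... * rho(b^-1) = [[7, -2], [25, -7]]  ->  [[-57, 16], [-424, 119]]
... * rho(b^-1) = [[7, -2], [25, -7]]  ->  [[1, 2], [7, 15]]
... * rho(a) = [[1, 0], [-4, 1]]  ->  [[-7, 2], [-53, 15]]
... * rho(b^-1) = [[7, -2], [25, -7]]  ->  [[1, 0], [4, 1]]
... * rho(b^-1) = [[7, -2], [25, -7]]  ->  [[7, -2], [53, -15]]
... * rho(a^-1) = [[1, 0], [4, 1]]  ->  [[-1, -2], [-7, -15]]
... * rho(b) = [[-7, 2], [-25, 7]]  ->  [[57, -16], [424, -119]]
... * rho(a) = [[1, 0], [-4, 1]]  ->  [[121, -16], [900, -119]]
... * rho(b) = [[-7, 2], [-25, 7]]  ->  [[-447, 130], [-3325, 967]]
... * rho(b) = [[-7, 2], [-25, 7]]  ->  [[-121, 16], [-900, 119]]
... * rho(a^-1) = [[1, 0], [4, 1]]  ->  [[-57, 16], [-424, 119]]
... * rho(b) = [[-7, 2], [-25, 7]]  ->  [[-1, -2], [-7, -15]]
tr = -1 + -15 = -16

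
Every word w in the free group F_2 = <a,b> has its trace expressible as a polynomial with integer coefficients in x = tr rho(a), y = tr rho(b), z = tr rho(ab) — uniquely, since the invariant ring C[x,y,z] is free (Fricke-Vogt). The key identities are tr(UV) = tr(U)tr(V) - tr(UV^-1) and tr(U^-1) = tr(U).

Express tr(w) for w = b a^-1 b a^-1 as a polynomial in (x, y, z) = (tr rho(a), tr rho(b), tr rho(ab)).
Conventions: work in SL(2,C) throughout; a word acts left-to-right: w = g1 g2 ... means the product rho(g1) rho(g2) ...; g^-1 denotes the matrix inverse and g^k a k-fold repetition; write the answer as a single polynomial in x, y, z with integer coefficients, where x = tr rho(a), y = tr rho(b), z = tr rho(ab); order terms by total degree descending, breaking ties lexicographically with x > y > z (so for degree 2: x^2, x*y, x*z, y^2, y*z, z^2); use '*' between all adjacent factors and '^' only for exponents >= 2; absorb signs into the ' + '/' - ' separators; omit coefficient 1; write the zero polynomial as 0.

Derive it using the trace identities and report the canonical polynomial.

x^2*y^2 - 2*x*y*z + z^2 - 2

so trace(b^2) = trace(b) * trace(b) - trace(1) = y^2 - 2
trace(b^2 a) = trace(b) * trace(a b) - trace(a) = y*z - x
reduce: trace(b a^-1 b) = trace(b^2) * trace(a) - trace(b^2 a) = x*y^2 - y*z - x
trace(b a b a) = trace(a b) * trace(a b) - trace(1)   [split at repeated a] = z^2 - 2
reduce: trace(b a^-1 b a) = trace(b a b) * trace(a) - trace(b a b a) = x*y*z - x^2 - z^2 + 2
so trace(b a^-1 b a^-1) = trace(b a^-1 b) * trace(a) - trace(b a^-1 b a) = x^2*y^2 - 2*x*y*z + z^2 - 2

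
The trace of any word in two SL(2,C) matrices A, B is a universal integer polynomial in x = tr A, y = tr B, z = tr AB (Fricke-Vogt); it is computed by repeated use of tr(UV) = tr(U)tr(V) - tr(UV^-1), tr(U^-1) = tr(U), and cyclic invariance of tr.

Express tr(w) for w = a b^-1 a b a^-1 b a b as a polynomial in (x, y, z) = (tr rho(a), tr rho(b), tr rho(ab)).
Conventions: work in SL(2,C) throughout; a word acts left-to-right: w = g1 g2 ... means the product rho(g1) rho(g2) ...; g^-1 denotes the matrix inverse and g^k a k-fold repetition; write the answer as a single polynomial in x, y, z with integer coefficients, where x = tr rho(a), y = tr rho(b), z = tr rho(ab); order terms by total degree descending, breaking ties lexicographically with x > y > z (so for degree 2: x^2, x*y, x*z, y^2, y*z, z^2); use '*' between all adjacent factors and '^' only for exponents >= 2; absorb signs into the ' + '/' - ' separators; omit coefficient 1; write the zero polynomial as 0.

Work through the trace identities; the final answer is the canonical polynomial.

trace(a b a b) = trace(a b) * trace(a b) - trace(1)   [split at a repeated a] = z^2 - 2
and trace(a b a) = trace(a) * trace(b a) - trace(b)   [square of a] = x*z - y
trace(b^2 a b a) = trace(b) * trace(a b a b) - trace(a b a)   [square of b] = y*z^2 - x*z - y
trace(a b^2) = trace(b) * trace(a b) - trace(a)   [square of b] = y*z - x
trace(b^2 a b) = trace(b) * trace(a b^2) - trace(a b)   [square of b] = y^2*z - x*y - z
trace(b a b a^2 b) = trace(a) * trace(b^2 a b a) - trace(b^2 a b)   [square of a] = x*y*z^2 - x^2*z - y^2*z + z
trace(b a b a b a) = trace(a b) * trace(a b a b) - trace(a^-1 b^-1)   [split at a repeated a] = z^3 - 3*z
trace(b a b a^2 b a) = trace(a) * trace(b a b a b a) - trace(b a b a b)   [square of a] = x*z^3 - y*z^2 - 2*x*z + y
next, trace(a b a^-1 b a b a) = trace(b a b a^2 b) * trace(a) - trace(b a b a^2 b a)   [inverse elimination on a] = x^2*y*z^2 - x^3*z - x*y^2*z - x*z^3 + y*z^2 + 3*x*z - y
and trace(a b a b a) = trace(a) * trace(b a b a) - trace(b a b)   [square of a] = x*z^2 - y*z - x
trace(b a b a b a b) = trace(b) * trace(a b a b a b) - trace(a b a b a)   [square of b] = y*z^3 - x*z^2 - 2*y*z + x
trace(b a b a b a b a) = trace(a b a b) * trace(a b a b) - trace(1)   [split at a repeated a] = z^4 - 4*z^2 + 2
and trace(a b a^-1 b a b a b) = trace(b a b a b a b) * trace(a) - trace(b a b a b a b a)   [inverse elimination on a] = x*y*z^3 - x^2*z^2 - z^4 - 2*x*y*z + x^2 + 4*z^2 - 2
trace(a b^-1 a b a^-1 b a b) = trace(a b a^-1 b a b a) * trace(b) - trace(a b a^-1 b a b a b)   [inverse elimination on b] = x^2*y^2*z^2 - x^3*y*z - x*y^3*z - 2*x*y*z^3 + x^2*z^2 + y^2*z^2 + z^4 + 5*x*y*z - x^2 - y^2 - 4*z^2 + 2

x^2*y^2*z^2 - x^3*y*z - x*y^3*z - 2*x*y*z^3 + x^2*z^2 + y^2*z^2 + z^4 + 5*x*y*z - x^2 - y^2 - 4*z^2 + 2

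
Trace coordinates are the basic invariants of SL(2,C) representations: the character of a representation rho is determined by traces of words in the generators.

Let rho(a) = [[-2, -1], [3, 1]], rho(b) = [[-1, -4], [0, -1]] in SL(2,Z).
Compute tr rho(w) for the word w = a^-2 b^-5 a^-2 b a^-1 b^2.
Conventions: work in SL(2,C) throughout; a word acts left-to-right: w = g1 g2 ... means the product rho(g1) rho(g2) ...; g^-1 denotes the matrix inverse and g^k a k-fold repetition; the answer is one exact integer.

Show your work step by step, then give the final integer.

17543

rho(a^-1) = [[1, 1], [-3, -2]]
... * rho(a^-1) = [[1, 1], [-3, -2]]  ->  [[-2, -1], [3, 1]]
... * rho(b^-1) = [[-1, 4], [0, -1]]  ->  [[2, -7], [-3, 11]]
... * rho(b^-1) = [[-1, 4], [0, -1]]  ->  [[-2, 15], [3, -23]]
... * rho(b^-1) = [[-1, 4], [0, -1]]  ->  [[2, -23], [-3, 35]]
... * rho(b^-1) = [[-1, 4], [0, -1]]  ->  [[-2, 31], [3, -47]]
... * rho(b^-1) = [[-1, 4], [0, -1]]  ->  [[2, -39], [-3, 59]]
... * rho(a^-1) = [[1, 1], [-3, -2]]  ->  [[119, 80], [-180, -121]]
... * rho(a^-1) = [[1, 1], [-3, -2]]  ->  [[-121, -41], [183, 62]]
... * rho(b) = [[-1, -4], [0, -1]]  ->  [[121, 525], [-183, -794]]
... * rho(a^-1) = [[1, 1], [-3, -2]]  ->  [[-1454, -929], [2199, 1405]]
... * rho(b) = [[-1, -4], [0, -1]]  ->  [[1454, 6745], [-2199, -10201]]
... * rho(b) = [[-1, -4], [0, -1]]  ->  [[-1454, -12561], [2199, 18997]]
tr = -1454 + 18997 = 17543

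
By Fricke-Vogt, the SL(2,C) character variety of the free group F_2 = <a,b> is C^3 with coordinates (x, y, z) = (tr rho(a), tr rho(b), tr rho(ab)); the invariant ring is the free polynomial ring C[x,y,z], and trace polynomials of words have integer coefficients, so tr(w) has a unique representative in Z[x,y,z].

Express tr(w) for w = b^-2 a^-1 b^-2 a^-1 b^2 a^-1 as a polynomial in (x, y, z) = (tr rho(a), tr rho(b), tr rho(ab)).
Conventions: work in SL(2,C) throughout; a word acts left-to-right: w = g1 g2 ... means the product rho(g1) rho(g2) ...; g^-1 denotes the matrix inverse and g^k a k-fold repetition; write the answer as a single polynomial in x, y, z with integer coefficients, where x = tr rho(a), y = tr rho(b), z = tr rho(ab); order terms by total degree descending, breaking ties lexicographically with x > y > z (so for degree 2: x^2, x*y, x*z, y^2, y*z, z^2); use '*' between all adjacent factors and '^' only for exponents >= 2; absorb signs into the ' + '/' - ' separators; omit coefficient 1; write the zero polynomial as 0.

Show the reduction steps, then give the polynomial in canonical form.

trace(b^2) = trace(b) * trace(b) - trace(1) = y^2 - 2
and trace(b^2 a) = trace(b) * trace(a b) - trace(a) = y*z - x
next, trace(b^2 a^-1) = trace(b^2) * trace(a) - trace(b^2 a) = x*y^2 - y*z - x
and trace(a^-1 b^2 a^-1) = trace(b^2 a^-1) * trace(a) - trace(b^2) = x^2*y^2 - x*y*z - x^2 - y^2 + 2
trace(b^3) = trace(b) * trace(b^2) - trace(b) = y^3 - 3*y
trace(b^3 a) = trace(b) * trace(a b^2) - trace(a b) = y^2*z - x*y - z
trace(b^2 a^-1 b) = trace(b^3) * trace(a) - trace(b^3 a) = x*y^3 - y^2*z - 2*x*y + z
and trace(a b a b) = trace(b a) * trace(b a) - trace(1)   [split at repeated b] = z^2 - 2
trace(a b a) = trace(a) * trace(b a) - trace(b) = x*z - y
trace(b a b^2 a) = trace(b) * trace(a b a b) - trace(a b a) = y*z^2 - x*z - y
and trace(b^2 a^-1 b a) = trace(b a b^2) * trace(a) - trace(b a b^2 a) = x*y^2*z - x^2*y - y*z^2 + y
next, trace(a^-1 b^2 a^-1 b) = trace(b^2 a^-1 b) * trace(a) - trace(b^2 a^-1 b a) = x^2*y^3 - 2*x*y^2*z - x^2*y + y*z^2 + x*z - y
trace(a^-1 b^2 a^-1 b^-1) = trace(a^-1 b^2 a^-1) * trace(b) - trace(a^-1 b^2 a^-1 b) = x*y^2*z - y^3 - y*z^2 - x*z + 3*y
next, trace(b^-2 a^-1 b^2 a^-1) = trace(a^-1 b^2 a^-1 b^-1) * trace(b) - trace(a^-1 b^2 a^-1) = x*y^3*z - x^2*y^2 - y^4 - y^2*z^2 + x^2 + 4*y^2 - 2
trace(b^-1 a^-1 b^2 a^-1 b^-2) = trace(b^-2 a^-1 b^2 a^-1) * trace(b) - trace(b^-2 a^-1 b^2 a^-1 b) = x*y^4*z - x^2*y^3 - y^5 - y^3*z^2 - x*y^2*z + x^2*y + 5*y^3 + y*z^2 + x*z - 5*y
trace(b a b^-1 a) = trace(a b a) * trace(b) - trace(a b a b) = x*y*z - y^2 - z^2 + 2
trace(a^3 b) = trace(a) * trace(a b a) - trace(a b) = x^2*z - x*y - z
next, trace(a^2) = trace(a) * trace(a) - trace(1) = x^2 - 2
and trace(a^3) = trace(a) * trace(a^2) - trace(a) = x^3 - 3*x
next, trace(a b^2 a^2) = trace(b) * trace(a^3 b) - trace(a^3) = x^2*y*z - x^3 - x*y^2 - y*z + 3*x
next, trace(a^2 b a b) = trace(a) * trace(b a b a) - trace(b a b) = x*z^2 - y*z - x
and trace(a b^2 a^2 b) = trace(b) * trace(a^2 b a b) - trace(a^2 b a) = x*y*z^2 - x^2*z - y^2*z + z
and trace(a b^-1 a b^2 a) = trace(a b^2 a^2) * trace(b) - trace(a b^2 a^2 b) = x^2*y^2*z - x^3*y - x*y^3 - x*y*z^2 + x^2*z + 3*x*y - z
and trace(a b^2 a b a) = trace(b) * trace(a b a^2 b) - trace(a b a^2) = x*y*z^2 - x^2*z - y^2*z + z
trace(a b a b a b) = trace(b a b a) * trace(b a) - trace(a b)   [split at repeated b] = z^3 - 3*z
trace(a b^2 a b a b) = trace(b) * trace(a b a b a b) - trace(a b a b a) = y*z^3 - x*z^2 - 2*y*z + x
trace(a b^-1 a b^2 a b) = trace(a b^2 a b a) * trace(b) - trace(a b^2 a b a b) = x*y^2*z^2 - x^2*y*z - y^3*z - y*z^3 + x*z^2 + 3*y*z - x
and trace(b^2 a b^-1 a b^-1 a) = trace(a b^-1 a b^2 a) * trace(b) - trace(a b^-1 a b^2 a b) = x^2*y^3*z - x^3*y^2 - x*y^4 - 2*x*y^2*z^2 + 2*x^2*y*z + y^3*z + y*z^3 + 3*x*y^2 - x*z^2 - 4*y*z + x
and trace(a b^-1 a^-1 b^2 a b^-1) = trace(b^2 a b^-1 a b^-1) * trace(a) - trace(b^2 a b^-1 a b^-1 a) = -x^2*y^3*z + x^3*y^2 + x*y^4 + 2*x*y^2*z^2 - x^2*y*z - y^3*z - y*z^3 - 4*x*y^2 + 4*y*z + x
and trace(a b^-1 a^-1 b^2 a) = trace(b^2 a^2 b^-1) * trace(a) - trace(b^2 a^2 b^-1 a) = -x^2*y^2*z + x^3*y + x*y^3 + x*y*z^2 - 4*x*y + z
next, trace(b^-2 a b^-1 a^-1 b^2 a) = trace(a b^-1 a^-1 b^2 a b^-1) * trace(b) - trace(a b^-1 a^-1 b^2 a) = -x^2*y^4*z + x^3*y^3 + x*y^5 + 2*x*y^3*z^2 - y^4*z - y^2*z^3 - x^3*y - 5*x*y^3 - x*y*z^2 + 4*y^2*z + 5*x*y - z
next, trace(b^-1 a^-1 b^2 a^-1 b^-2 a) = trace(b^-2 a b^-1 a^-1 b^2) * trace(a) - trace(b^-2 a b^-1 a^-1 b^2 a) = x^2*y^4*z - x^3*y^3 - x*y^5 - 2*x*y^3*z^2 + y^4*z + y^2*z^3 + x^3*y + 5*x*y^3 + x*y*z^2 - 4*y^2*z - 4*x*y + z
trace(a^-1 b^2 a^-1 b^-2 a^-1 b^-1) = trace(b^-1 a^-1 b^2 a^-1 b^-2) * trace(a) - trace(b^-1 a^-1 b^2 a^-1 b^-2 a) = x*y^3*z^2 - x^2*y^2*z - y^4*z - y^2*z^3 + x^2*z + 4*y^2*z - x*y - z
trace(a^-1 b^2 a^-1 b^-2 a^-1) = trace(a^-1 b^2 a^-1 b^-2) * trace(a) - trace(a^-1 b^2 a^-1 b^-2 a) = x^2*y^3*z - x^3*y^2 - x*y^4 - x*y^2*z^2 + x^3 + 4*x*y^2 - 3*x
trace(b^-2 a^-1 b^-2 a^-1 b^2 a^-1) = trace(a^-1 b^2 a^-1 b^-2 a^-1 b^-1) * trace(b) - trace(a^-1 b^2 a^-1 b^-2 a^-1) = x*y^4*z^2 - 2*x^2*y^3*z - y^5*z - y^3*z^3 + x^3*y^2 + x*y^4 + x*y^2*z^2 + x^2*y*z + 4*y^3*z - x^3 - 5*x*y^2 - y*z + 3*x

x*y^4*z^2 - 2*x^2*y^3*z - y^5*z - y^3*z^3 + x^3*y^2 + x*y^4 + x*y^2*z^2 + x^2*y*z + 4*y^3*z - x^3 - 5*x*y^2 - y*z + 3*x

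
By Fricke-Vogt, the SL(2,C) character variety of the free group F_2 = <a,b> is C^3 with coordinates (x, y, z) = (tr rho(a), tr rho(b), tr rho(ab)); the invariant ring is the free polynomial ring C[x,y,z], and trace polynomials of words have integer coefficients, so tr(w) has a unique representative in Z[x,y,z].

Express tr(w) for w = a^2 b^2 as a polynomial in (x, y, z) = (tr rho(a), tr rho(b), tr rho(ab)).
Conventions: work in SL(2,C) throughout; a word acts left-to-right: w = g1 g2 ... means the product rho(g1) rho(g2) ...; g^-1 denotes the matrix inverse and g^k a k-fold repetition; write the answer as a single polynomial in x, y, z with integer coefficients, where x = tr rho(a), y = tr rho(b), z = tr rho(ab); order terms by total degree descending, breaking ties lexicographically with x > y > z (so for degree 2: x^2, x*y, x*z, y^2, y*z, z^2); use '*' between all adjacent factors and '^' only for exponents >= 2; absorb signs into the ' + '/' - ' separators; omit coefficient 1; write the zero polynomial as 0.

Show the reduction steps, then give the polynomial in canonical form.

x*y*z - x^2 - y^2 + 2

trace(a^2 b) = trace(a)*trace(b a) - trace(b) = x*z - y
trace(a^2) = trace(a)*trace(a) - trace(1) = x^2 - 2
trace(a^2 b^2) = trace(b)*trace(a^2 b) - trace(a^2) = x*y*z - x^2 - y^2 + 2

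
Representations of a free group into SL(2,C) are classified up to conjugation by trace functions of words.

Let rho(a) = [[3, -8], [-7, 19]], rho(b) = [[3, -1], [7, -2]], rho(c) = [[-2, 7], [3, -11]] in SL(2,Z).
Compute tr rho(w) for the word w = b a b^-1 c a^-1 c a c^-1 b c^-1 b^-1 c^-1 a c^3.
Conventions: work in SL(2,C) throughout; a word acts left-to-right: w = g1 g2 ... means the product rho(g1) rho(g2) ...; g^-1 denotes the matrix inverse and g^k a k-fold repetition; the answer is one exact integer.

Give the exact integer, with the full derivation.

rho(b) = [[3, -1], [7, -2]]
... * rho(a) = [[3, -8], [-7, 19]]  ->  [[16, -43], [35, -94]]
... * rho(b^-1) = [[-2, 1], [-7, 3]]  ->  [[269, -113], [588, -247]]
... * rho(c) = [[-2, 7], [3, -11]]  ->  [[-877, 3126], [-1917, 6833]]
... * rho(a^-1) = [[19, 8], [7, 3]]  ->  [[5219, 2362], [11408, 5163]]
... * rho(c) = [[-2, 7], [3, -11]]  ->  [[-3352, 10551], [-7327, 23063]]
... * rho(a) = [[3, -8], [-7, 19]]  ->  [[-83913, 227285], [-183422, 496813]]
... * rho(c^-1) = [[-11, -7], [-3, -2]]  ->  [[241188, 132821], [527203, 290328]]
... * rho(b) = [[3, -1], [7, -2]]  ->  [[1653311, -506830], [3613905, -1107859]]
... * rho(c^-1) = [[-11, -7], [-3, -2]]  ->  [[-16665931, -10559517], [-36429378, -23081617]]
... * rho(b^-1) = [[-2, 1], [-7, 3]]  ->  [[107248481, -48344482], [234430075, -105674229]]
... * rho(c^-1) = [[-11, -7], [-3, -2]]  ->  [[-1034699845, -654050403], [-2261708138, -1429662067]]
... * rho(a) = [[3, -8], [-7, 19]]  ->  [[1474253286, -4149358897], [3222510055, -9069914169]]
... * rho(c) = [[-2, 7], [3, -11]]  ->  [[-15396583263, 55962720869], [-33654762617, 122326626244]]
... * rho(c) = [[-2, 7], [3, -11]]  ->  [[198681329133, -723366012400], [434289403966, -1581176227003]]
... * rho(c) = [[-2, 7], [3, -11]]  ->  [[-2567460695466, 9347795440331], [-5612107488941, 20432964324795]]
tr = -2567460695466 + 20432964324795 = 17865503629329

17865503629329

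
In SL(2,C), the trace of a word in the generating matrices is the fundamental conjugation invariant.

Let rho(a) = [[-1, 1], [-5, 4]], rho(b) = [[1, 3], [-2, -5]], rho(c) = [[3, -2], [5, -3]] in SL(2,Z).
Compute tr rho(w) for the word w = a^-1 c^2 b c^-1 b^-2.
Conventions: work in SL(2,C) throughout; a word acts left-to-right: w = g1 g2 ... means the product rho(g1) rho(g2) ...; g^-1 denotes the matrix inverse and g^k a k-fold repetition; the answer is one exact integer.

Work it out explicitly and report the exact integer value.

4283

rho(a^-1) = [[4, -1], [5, -1]]
... * rho(c) = [[3, -2], [5, -3]]  ->  [[7, -5], [10, -7]]
... * rho(c) = [[3, -2], [5, -3]]  ->  [[-4, 1], [-5, 1]]
... * rho(b) = [[1, 3], [-2, -5]]  ->  [[-6, -17], [-7, -20]]
... * rho(c^-1) = [[-3, 2], [-5, 3]]  ->  [[103, -63], [121, -74]]
... * rho(b^-1) = [[-5, -3], [2, 1]]  ->  [[-641, -372], [-753, -437]]
... * rho(b^-1) = [[-5, -3], [2, 1]]  ->  [[2461, 1551], [2891, 1822]]
tr = 2461 + 1822 = 4283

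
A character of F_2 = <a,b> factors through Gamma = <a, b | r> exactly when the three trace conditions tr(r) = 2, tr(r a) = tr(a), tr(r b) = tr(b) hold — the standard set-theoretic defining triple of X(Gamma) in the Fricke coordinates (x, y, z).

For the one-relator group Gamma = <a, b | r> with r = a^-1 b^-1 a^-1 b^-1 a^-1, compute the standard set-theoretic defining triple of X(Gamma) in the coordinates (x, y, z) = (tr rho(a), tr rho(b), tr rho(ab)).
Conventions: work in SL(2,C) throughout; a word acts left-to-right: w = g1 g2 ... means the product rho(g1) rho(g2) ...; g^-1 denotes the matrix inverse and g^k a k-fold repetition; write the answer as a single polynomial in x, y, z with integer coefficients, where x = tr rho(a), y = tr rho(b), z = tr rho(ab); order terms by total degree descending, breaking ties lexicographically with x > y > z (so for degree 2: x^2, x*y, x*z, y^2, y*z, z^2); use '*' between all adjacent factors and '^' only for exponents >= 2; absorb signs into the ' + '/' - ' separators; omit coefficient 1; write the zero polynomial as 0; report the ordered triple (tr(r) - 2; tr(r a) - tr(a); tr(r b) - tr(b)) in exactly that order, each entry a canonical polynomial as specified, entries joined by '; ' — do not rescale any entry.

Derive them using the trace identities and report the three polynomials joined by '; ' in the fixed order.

x*z^2 - y*z - x - 2; z^2 - x - 2; x*y*z^2 - y^2*z - z^3 - x*y - y + 3*z

tr(b^-1) = tr(b) = y
tr(b^-2) = tr(b^-1) tr(b) - tr(1)   [inverse elimination on b] = y^2 - 2
tr(b^-1 a) = tr(a) tr(b) - tr(a b)   [inverse elimination on b] = x*y - z
tr(b^-2 a) = tr(b^-1 a) tr(b) - tr(b^-1 a b)   [inverse elimination on b] = x*y^2 - y*z - x
so tr(b^-1 a^-1 b^-1) = tr(b^-2) tr(a) - tr(b^-2 a)   [inverse elimination on a] = y*z - x
tr(b a b a) = tr(a b) tr(a b) - tr(1)   [split at a repeated a] = z^2 - 2
so tr(a^-1 b a b) = tr(b a b) tr(a) - tr(b a b a)   [inverse elimination on a] = x*y*z - x^2 - z^2 + 2
tr(a b^-1 a^-1 b) = tr(a^-1 b a) tr(b) - tr(a^-1 b a b)   [inverse elimination on b] = -x*y*z + x^2 + y^2 + z^2 - 2
tr(b^-1 a^-1 b^-1 a) = tr(a b^-1 a^-1) tr(b) - tr(a b^-1 a^-1 b)   [inverse elimination on b] = x*y*z - x^2 - z^2 + 2
so tr(b^-1 a^-1 b^-1 a^-1) = tr(b^-1 a^-1 b^-1) tr(a) - tr(b^-1 a^-1 b^-1 a)   [inverse elimination on a] = z^2 - 2
tr(a^-1 b^-1 a^-1 b^-1 a^-1) = tr(b^-1 a^-1 b^-1 a^-1) tr(a) - tr(b^-1 a^-1 b^-1)   [inverse elimination on a] = x*z^2 - y*z - x
tr(a^-1 b^-1 a^-1) = tr(a^-1 b^-1) tr(a) - tr(a^-1 b^-1 a)  (eliminate a^-1) = x*z - y
tr(a^-2 b a b) = tr(b a b a^-1) tr(a) - tr(b a b)  (eliminate a^-1) = x^2*y*z - x^3 - x*z^2 - y*z + 3*x
tr(a^-1 b a b^-1 a^-1) = tr(a^-2 b a) tr(b) - tr(a^-2 b a b)  (eliminate b^-1) = -x^2*y*z + x^3 + x*y^2 + x*z^2 - 3*x
so tr(a^2) = tr(a) tr(a) - tr(1)  (reduce the a square) = x^2 - 2
tr(b a^2 b) = tr(b) tr(a^2 b) - tr(a^2)  (reduce the b square) = x*y*z - x^2 - y^2 + 2
tr(a b a^-1 b a) = tr(b a^2 b) tr(a) - tr(b a^2 b a)  (eliminate a^-1) = x^2*y*z - x^3 - x*y^2 - x*z^2 + y*z + 3*x
tr(b a b a b) = tr(b) tr(a b a b) - tr(a b a)  (reduce the b square) = y*z^2 - x*z - y
reduce: tr(b a b a b a) = tr(a b a b) tr(a b) - tr(b a)  (split on a) = z^3 - 3*z
so tr(a b a^-1 b a b) = tr(b a b a b) tr(a) - tr(b a b a b a)  (eliminate a^-1) = x*y*z^2 - x^2*z - z^3 - x*y + 3*z
tr(b a^-1 b a b^-1 a) = tr(a b a^-1 b a) tr(b) - tr(a b a^-1 b a b)  (eliminate b^-1) = x^2*y^2*z - x^3*y - x*y^3 - 2*x*y*z^2 + x^2*z + y^2*z + z^3 + 4*x*y - 3*z
tr(a^-1 b a b^-1 a^-1 b) = tr(b a^-1 b a b^-1) tr(a) - tr(b a^-1 b a b^-1 a)  (eliminate a^-1) = -x^2*y^2*z + x^3*y + x*y^3 + 2*x*y*z^2 - x^2*z - y^2*z - z^3 - 3*x*y + 3*z
tr(b^-1 a^-1 b^-1 a^-1 b a) = tr(a^-1 b a b^-1 a^-1) tr(b) - tr(a^-1 b a b^-1 a^-1 b)  (eliminate b^-1) = -x*y*z^2 + x^2*z + y^2*z + z^3 - 3*z
tr(a^-1 b^-1 a^-1 b^-1 a^-1 b) = tr(b^-1 a^-1 b^-1 a^-1 b) tr(a) - tr(b^-1 a^-1 b^-1 a^-1 b a)  (eliminate a^-1) = x*y*z^2 - y^2*z - z^3 - x*y + 3*z
assemble the triple (tr(r) - 2; tr(r a) - x; tr(r b) - y)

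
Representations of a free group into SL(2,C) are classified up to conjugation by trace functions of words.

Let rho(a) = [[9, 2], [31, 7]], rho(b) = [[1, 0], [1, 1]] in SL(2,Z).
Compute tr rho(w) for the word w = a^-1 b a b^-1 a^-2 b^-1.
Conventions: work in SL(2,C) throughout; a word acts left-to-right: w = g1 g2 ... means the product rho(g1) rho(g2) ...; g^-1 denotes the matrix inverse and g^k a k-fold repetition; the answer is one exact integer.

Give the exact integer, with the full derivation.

rho(a^-1) = [[7, -2], [-31, 9]]
... * rho(b) = [[1, 0], [1, 1]]  ->  [[5, -2], [-22, 9]]
... * rho(a) = [[9, 2], [31, 7]]  ->  [[-17, -4], [81, 19]]
... * rho(b^-1) = [[1, 0], [-1, 1]]  ->  [[-13, -4], [62, 19]]
... * rho(a^-1) = [[7, -2], [-31, 9]]  ->  [[33, -10], [-155, 47]]
... * rho(a^-1) = [[7, -2], [-31, 9]]  ->  [[541, -156], [-2542, 733]]
... * rho(b^-1) = [[1, 0], [-1, 1]]  ->  [[697, -156], [-3275, 733]]
tr = 697 + 733 = 1430

1430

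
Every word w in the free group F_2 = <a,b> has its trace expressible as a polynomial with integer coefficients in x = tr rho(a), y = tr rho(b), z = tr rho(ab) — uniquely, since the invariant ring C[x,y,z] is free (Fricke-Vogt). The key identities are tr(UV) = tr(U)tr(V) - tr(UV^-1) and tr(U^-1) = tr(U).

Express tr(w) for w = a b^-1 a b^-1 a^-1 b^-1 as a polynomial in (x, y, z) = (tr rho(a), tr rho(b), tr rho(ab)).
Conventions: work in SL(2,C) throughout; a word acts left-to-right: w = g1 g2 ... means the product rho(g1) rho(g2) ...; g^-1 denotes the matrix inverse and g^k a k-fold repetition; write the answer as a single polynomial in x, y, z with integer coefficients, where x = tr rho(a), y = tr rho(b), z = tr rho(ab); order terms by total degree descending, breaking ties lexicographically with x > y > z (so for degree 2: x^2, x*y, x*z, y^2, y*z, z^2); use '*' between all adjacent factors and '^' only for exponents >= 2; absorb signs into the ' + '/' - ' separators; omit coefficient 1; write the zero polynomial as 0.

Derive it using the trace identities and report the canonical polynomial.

x^2*y^2*z - x^3*y - 2*x*y*z^2 + x^2*z + z^3 + 2*x*y - 3*z

apply: trace(b^-1 a) = trace(a)*trace(b) - trace(a b) = x*y - z
trace(a^2 b) = trace(a)*trace(b a) - trace(b) = x*z - y
apply: trace(a^2) = trace(a)*trace(a) - trace(1) = x^2 - 2
trace(b a^2 b) = trace(b)*trace(a^2 b) - trace(a^2) = x*y*z - x^2 - y^2 + 2
use: trace(b a b a) = trace(b a)*trace(b a) - trace(1)   [split at repeated b] = z^2 - 2
trace(b a b) = trace(b)*trace(a b) - trace(a) = y*z - x
trace(b a^2 b a) = trace(a)*trace(b a b a) - trace(b a b) = x*z^2 - y*z - x
trace(a^2 b a^-1 b) = trace(b a^2 b)*trace(a) - trace(b a^2 b a) = x^2*y*z - x^3 - x*y^2 - x*z^2 + y*z + 3*x
use: trace(a^-1 b^-1 a^2 b) = trace(a^2 b a^-1)*trace(b) - trace(a^2 b a^-1 b) = -x^2*y*z + x^3 + x*y^2 + x*z^2 - 3*x
trace(a b^-1 a^-1 b^-1 a) = trace(a^-1 b^-1 a^2)*trace(b) - trace(a^-1 b^-1 a^2 b) = x^2*y*z - x^3 - x*z^2 - y*z + 3*x
apply: trace(a b a b a b) = trace(b a b a)*trace(b a) - trace(a b)   [split at repeated b] = z^3 - 3*z
apply: trace(b a b a b^-1 a) = trace(a b a b a)*trace(b) - trace(a b a b a b) = x*y*z^2 - y^2*z - z^3 - x*y + 3*z
use: trace(a b a b^-1 a^-1 b) = trace(b a b a b^-1)*trace(a) - trace(b a b a b^-1 a) = -x*y*z^2 + x^2*z + y^2*z + z^3 - 3*z
trace(a b^-1 a^-1 b^-1 a b) = trace(a b a b^-1 a^-1)*trace(b) - trace(a b a b^-1 a^-1 b) = x*y*z^2 - x^2*z - y^2*z - z^3 + x*y + 3*z
trace(a b^-1 a b^-1 a^-1 b^-1) = trace(a b^-1 a^-1 b^-1 a)*trace(b) - trace(a b^-1 a^-1 b^-1 a b) = x^2*y^2*z - x^3*y - 2*x*y*z^2 + x^2*z + z^3 + 2*x*y - 3*z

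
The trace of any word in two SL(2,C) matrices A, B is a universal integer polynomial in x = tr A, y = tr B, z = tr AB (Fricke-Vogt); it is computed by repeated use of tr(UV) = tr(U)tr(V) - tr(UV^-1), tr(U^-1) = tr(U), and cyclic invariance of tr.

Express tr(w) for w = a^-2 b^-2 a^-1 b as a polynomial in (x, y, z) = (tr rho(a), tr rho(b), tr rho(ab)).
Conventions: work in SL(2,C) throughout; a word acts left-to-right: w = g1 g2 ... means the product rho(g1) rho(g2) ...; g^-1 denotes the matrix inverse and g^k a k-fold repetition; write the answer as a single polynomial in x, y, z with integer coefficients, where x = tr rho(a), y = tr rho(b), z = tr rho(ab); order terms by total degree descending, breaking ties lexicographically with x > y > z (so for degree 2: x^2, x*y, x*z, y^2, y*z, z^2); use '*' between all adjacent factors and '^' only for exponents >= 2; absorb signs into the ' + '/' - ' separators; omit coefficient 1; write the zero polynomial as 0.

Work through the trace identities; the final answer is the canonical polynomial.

x^2*y^2*z - x^3*y - x*y^3 - x*y*z^2 + x^2*z + 3*x*y - z

so tr(a^-1 b) = tr(b)*tr(a) - tr(b a)  (eliminate a^-1) = x*y - z
tr(a^-1 b a^-1) = tr(a^-1 b)*tr(a) - tr(a^-1 b a)  (eliminate a^-1) = x^2*y - x*z - y
reduce: tr(b^2) = tr(b)*tr(b) - tr(1)  (reduce the b square) = y^2 - 2
so tr(b^2 a) = tr(b)*tr(a b) - tr(a)  (reduce the b square) = y*z - x
reduce: tr(b a^-1 b) = tr(b^2)*tr(a) - tr(b^2 a)  (eliminate a^-1) = x*y^2 - y*z - x
tr(b a b a) = tr(a b)*tr(a b) - tr(1)  (split on a) = z^2 - 2
so tr(b a^-1 b a) = tr(b a b)*tr(a) - tr(b a b a)  (eliminate a^-1) = x*y*z - x^2 - z^2 + 2
reduce: tr(a^-1 b a^-1 b) = tr(b a^-1 b)*tr(a) - tr(b a^-1 b a)  (eliminate a^-1) = x^2*y^2 - 2*x*y*z + z^2 - 2
tr(a^-1 b a^-1 b^-1) = tr(a^-1 b a^-1)*tr(b) - tr(a^-1 b a^-1 b)  (eliminate b^-1) = x*y*z - y^2 - z^2 + 2
reduce: tr(b^-2 a^-1 b a^-1) = tr(a^-1 b a^-1 b^-1)*tr(b) - tr(a^-1 b a^-1)  (eliminate b^-1) = x*y^2*z - x^2*y - y^3 - y*z^2 + x*z + 3*y
so tr(a^-2 b^-2 a^-1 b) = tr(b^-2 a^-1 b a^-1)*tr(a) - tr(b^-2 a^-1 b)  (eliminate a^-1) = x^2*y^2*z - x^3*y - x*y^3 - x*y*z^2 + x^2*z + 3*x*y - z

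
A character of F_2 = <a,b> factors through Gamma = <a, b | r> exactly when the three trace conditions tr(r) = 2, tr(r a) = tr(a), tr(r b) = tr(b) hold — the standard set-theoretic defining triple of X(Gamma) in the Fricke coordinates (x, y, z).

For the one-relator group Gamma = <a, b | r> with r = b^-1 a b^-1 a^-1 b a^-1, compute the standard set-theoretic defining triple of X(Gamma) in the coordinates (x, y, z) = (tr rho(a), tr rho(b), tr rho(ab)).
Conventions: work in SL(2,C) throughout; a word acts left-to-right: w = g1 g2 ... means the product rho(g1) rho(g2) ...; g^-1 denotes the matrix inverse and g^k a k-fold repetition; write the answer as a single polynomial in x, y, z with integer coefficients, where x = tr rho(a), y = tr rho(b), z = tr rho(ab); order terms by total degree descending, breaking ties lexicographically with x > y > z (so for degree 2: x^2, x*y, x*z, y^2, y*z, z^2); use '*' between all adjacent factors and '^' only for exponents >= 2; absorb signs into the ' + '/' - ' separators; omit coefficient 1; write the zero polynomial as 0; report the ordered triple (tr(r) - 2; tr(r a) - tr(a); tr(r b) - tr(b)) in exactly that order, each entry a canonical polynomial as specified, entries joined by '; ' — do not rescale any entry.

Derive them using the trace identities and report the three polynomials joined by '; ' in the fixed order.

tr(a^-1) = tr(a) = x
and tr(a^2 b) = tr(a) * tr(b a) - tr(b)  (reduce the a square) = x*z - y
and tr(a^2) = tr(a) * tr(a) - tr(1)  (reduce the a square) = x^2 - 2
next, tr(b a^2 b) = tr(b) * tr(a^2 b) - tr(a^2)  (reduce the b square) = x*y*z - x^2 - y^2 + 2
tr(b a b a) = tr(b a) * tr(b a) - tr(1)  (split on b) = z^2 - 2
and tr(b a b) = tr(b) * tr(a b) - tr(a)  (reduce the b square) = y*z - x
and tr(b a^2 b a) = tr(a) * tr(b a b a) - tr(b a b)  (reduce the a square) = x*z^2 - y*z - x
tr(a b a^-1 b a) = tr(b a^2 b) * tr(a) - tr(b a^2 b a)  (eliminate a^-1) = x^2*y*z - x^3 - x*y^2 - x*z^2 + y*z + 3*x
and tr(b a b a b) = tr(b) * tr(a b a b) - tr(a b a)  (reduce the b square) = y*z^2 - x*z - y
tr(b a b a b a) = tr(a b) * tr(a b a b) - tr(a^-1 b^-1)  (split on a) = z^3 - 3*z
and tr(a b a^-1 b a b) = tr(b a b a b) * tr(a) - tr(b a b a b a)  (eliminate a^-1) = x*y*z^2 - x^2*z - z^3 - x*y + 3*z
tr(b a^-1 b a b^-1 a) = tr(a b a^-1 b a) * tr(b) - tr(a b a^-1 b a b)  (eliminate b^-1) = x^2*y^2*z - x^3*y - x*y^3 - 2*x*y*z^2 + x^2*z + y^2*z + z^3 + 4*x*y - 3*z
and tr(a b^-1 a^-1 b a^-1 b) = tr(b a^-1 b a b^-1) * tr(a) - tr(b a^-1 b a b^-1 a)  (eliminate a^-1) = -x^2*y^2*z + x^3*y + x*y^3 + 2*x*y*z^2 - x^2*z - y^2*z - z^3 - 3*x*y + 3*z
tr(b^-1 a b^-1 a^-1 b a^-1) = tr(a b^-1 a^-1 b a^-1) * tr(b) - tr(a b^-1 a^-1 b a^-1 b)  (eliminate b^-1) = x^2*y^2*z - x^3*y - x*y^3 - 2*x*y*z^2 + x^2*z + y^2*z + z^3 + 4*x*y - 3*z
assemble the triple (tr(r) - 2; tr(r a) - x; tr(r b) - y)

x^2*y^2*z - x^3*y - x*y^3 - 2*x*y*z^2 + x^2*z + y^2*z + z^3 + 4*x*y - 3*z - 2; -x + y; x - y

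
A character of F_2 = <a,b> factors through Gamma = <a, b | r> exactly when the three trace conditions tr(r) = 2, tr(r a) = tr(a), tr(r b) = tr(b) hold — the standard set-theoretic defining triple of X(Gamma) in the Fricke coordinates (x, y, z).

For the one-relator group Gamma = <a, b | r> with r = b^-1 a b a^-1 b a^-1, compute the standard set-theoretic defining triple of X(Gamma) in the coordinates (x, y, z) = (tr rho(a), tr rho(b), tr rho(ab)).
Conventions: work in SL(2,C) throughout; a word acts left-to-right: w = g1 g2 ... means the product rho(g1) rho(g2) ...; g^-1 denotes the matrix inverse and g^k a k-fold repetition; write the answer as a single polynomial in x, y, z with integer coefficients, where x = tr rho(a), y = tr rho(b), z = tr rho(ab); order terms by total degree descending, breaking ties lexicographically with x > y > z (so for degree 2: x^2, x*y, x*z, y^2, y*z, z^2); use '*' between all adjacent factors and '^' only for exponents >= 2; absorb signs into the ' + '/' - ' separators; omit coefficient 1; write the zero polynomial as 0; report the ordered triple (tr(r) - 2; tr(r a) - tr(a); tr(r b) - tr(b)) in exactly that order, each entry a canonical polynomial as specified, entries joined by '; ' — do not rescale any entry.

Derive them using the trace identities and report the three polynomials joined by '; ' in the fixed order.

-x^2*y^2*z + x^3*y + x*y^3 + 2*x*y*z^2 - x^2*z - y^2*z - z^3 - 3*x*y + 3*z - 2; -x + y; x*y^2 - y*z - x - y

trace(a^2 b) = trace(a) trace(b a) - trace(b) = x*z - y
so trace(a^2) = trace(a) trace(a) - trace(1) = x^2 - 2
trace(a b^2 a) = trace(b) trace(a^2 b) - trace(a^2) = x*y*z - x^2 - y^2 + 2
reduce: trace(a b a b) = trace(a b) trace(a b) - trace(1) = z^2 - 2
trace(a b^2 a b) = trace(b) trace(a b a b) - trace(a b a) = y*z^2 - x*z - y
so trace(b a b^-1 a b) = trace(a b^2 a) trace(b) - trace(a b^2 a b) = x*y^2*z - x^2*y - y^3 - y*z^2 + x*z + 3*y
reduce: trace(b a b) = trace(b) trace(a b) - trace(a) = y*z - x
reduce: trace(a b a b a) = trace(a) trace(b a b a) - trace(b a b) = x*z^2 - y*z - x
trace(a b a b a b) = trace(b a) trace(b a b a) - trace(b^-1 a^-1) = z^3 - 3*z
so trace(b a b^-1 a b a) = trace(a b a b a) trace(b) - trace(a b a b a b) = x*y*z^2 - y^2*z - z^3 - x*y + 3*z
trace(b^-1 a b a^-1 b a) = trace(b a b^-1 a b) trace(a) - trace(b a b^-1 a b a) = x^2*y^2*z - x^3*y - x*y^3 - 2*x*y*z^2 + x^2*z + y^2*z + z^3 + 4*x*y - 3*z
so trace(b^-1 a b a^-1 b a^-1) = trace(b^-1 a b a^-1 b) trace(a) - trace(b^-1 a b a^-1 b a) = -x^2*y^2*z + x^3*y + x*y^3 + 2*x*y*z^2 - x^2*z - y^2*z - z^3 - 3*x*y + 3*z
trace(b^2) = trace(b) trace(b) - trace(1)  (reduce the b square) = y^2 - 2
reduce: trace(b a^-1 b) = trace(b^2) trace(a) - trace(b^2 a)  (eliminate a^-1) = x*y^2 - y*z - x
assemble the triple (trace(r) - 2; trace(r a) - x; trace(r b) - y)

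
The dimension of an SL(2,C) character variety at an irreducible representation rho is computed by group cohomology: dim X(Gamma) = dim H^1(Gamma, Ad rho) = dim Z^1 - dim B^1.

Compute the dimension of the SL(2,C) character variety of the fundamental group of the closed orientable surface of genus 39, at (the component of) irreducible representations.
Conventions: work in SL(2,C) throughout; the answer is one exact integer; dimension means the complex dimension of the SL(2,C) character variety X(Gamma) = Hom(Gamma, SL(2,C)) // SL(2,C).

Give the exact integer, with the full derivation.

228

pi_1 of the closed genus-39 surface has 78 generators bound by the single product-of-commutators relator.
Unconstrained cocycle data is one sl_2 vector per generator (234 dimensions), cut by the relator condition d_2(z) = 0.
At an irreducible rho, H^2 = coker(d_2) vanishes (Poincare duality: H^2 is dual to H^0 = invariants = 0), so d_2 is surjective onto sl_2 and dim Z^1 = 234 - 3 = 231.
As always at irreducible rho, dim B^1 = 3.
Hence dim X = 231 - 3 = 228.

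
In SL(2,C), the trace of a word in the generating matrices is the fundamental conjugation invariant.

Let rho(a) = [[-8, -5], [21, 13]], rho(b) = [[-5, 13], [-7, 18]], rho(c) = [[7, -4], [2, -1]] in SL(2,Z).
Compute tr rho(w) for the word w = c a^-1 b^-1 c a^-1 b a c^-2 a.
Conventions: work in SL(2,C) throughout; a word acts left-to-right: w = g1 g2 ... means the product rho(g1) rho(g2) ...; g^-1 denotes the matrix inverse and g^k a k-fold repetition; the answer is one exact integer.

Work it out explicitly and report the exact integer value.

329111340678

rho(c) = [[7, -4], [2, -1]]
... * rho(a^-1) = [[13, 5], [-21, -8]]  ->  [[175, 67], [47, 18]]
... * rho(b^-1) = [[18, -13], [7, -5]]  ->  [[3619, -2610], [972, -701]]
... * rho(c) = [[7, -4], [2, -1]]  ->  [[20113, -11866], [5402, -3187]]
... * rho(a^-1) = [[13, 5], [-21, -8]]  ->  [[510655, 195493], [137153, 52506]]
... * rho(b) = [[-5, 13], [-7, 18]]  ->  [[-3921726, 10157389], [-1053307, 2728097]]
... * rho(a) = [[-8, -5], [21, 13]]  ->  [[244678977, 151654687], [65716493, 40731796]]
... * rho(c^-1) = [[-1, 4], [-2, 7]]  ->  [[-547988351, 2040298717], [-147180085, 547988544]]
... * rho(c^-1) = [[-1, 4], [-2, 7]]  ->  [[-3532609083, 12090137615], [-948797003, 3247199468]]
... * rho(a) = [[-8, -5], [21, 13]]  ->  [[282153762579, 174834834410], [75781564852, 46957578099]]
tr = 282153762579 + 46957578099 = 329111340678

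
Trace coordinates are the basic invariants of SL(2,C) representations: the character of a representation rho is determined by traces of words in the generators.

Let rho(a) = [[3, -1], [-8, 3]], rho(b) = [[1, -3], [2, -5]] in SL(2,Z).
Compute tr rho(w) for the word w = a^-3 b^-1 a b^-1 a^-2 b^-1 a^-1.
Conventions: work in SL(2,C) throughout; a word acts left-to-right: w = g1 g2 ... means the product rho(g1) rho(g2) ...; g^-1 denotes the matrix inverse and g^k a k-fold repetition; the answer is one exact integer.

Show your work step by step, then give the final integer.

rho(a^-1) = [[3, 1], [8, 3]]
... * rho(a^-1) = [[3, 1], [8, 3]]  ->  [[17, 6], [48, 17]]
... * rho(a^-1) = [[3, 1], [8, 3]]  ->  [[99, 35], [280, 99]]
... * rho(b^-1) = [[-5, 3], [-2, 1]]  ->  [[-565, 332], [-1598, 939]]
... * rho(a) = [[3, -1], [-8, 3]]  ->  [[-4351, 1561], [-12306, 4415]]
... * rho(b^-1) = [[-5, 3], [-2, 1]]  ->  [[18633, -11492], [52700, -32503]]
... * rho(a^-1) = [[3, 1], [8, 3]]  ->  [[-36037, -15843], [-101924, -44809]]
... * rho(a^-1) = [[3, 1], [8, 3]]  ->  [[-234855, -83566], [-664244, -236351]]
... * rho(b^-1) = [[-5, 3], [-2, 1]]  ->  [[1341407, -788131], [3793922, -2229083]]
... * rho(a^-1) = [[3, 1], [8, 3]]  ->  [[-2280827, -1022986], [-6450898, -2893327]]
tr = -2280827 + -2893327 = -5174154

-5174154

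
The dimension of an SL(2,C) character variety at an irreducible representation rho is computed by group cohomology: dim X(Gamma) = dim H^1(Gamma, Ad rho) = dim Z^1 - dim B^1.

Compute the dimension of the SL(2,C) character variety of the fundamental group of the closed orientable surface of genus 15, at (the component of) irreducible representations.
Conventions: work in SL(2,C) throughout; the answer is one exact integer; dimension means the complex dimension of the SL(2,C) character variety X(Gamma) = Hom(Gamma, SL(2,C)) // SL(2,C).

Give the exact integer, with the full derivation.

pi_1 of the closed genus-15 surface has 30 generators bound by the single product-of-commutators relator.
Before the relator condition, cocycle space has dim 3*30 = 90.
d_2 is surjective at irreducible rho (its cokernel H^2 is dual to H^0 = 0), so dim Z^1 = 90 - 3 = 87.
As always at irreducible rho, dim B^1 = 3.
Hence dim X = 87 - 3 = 84.

84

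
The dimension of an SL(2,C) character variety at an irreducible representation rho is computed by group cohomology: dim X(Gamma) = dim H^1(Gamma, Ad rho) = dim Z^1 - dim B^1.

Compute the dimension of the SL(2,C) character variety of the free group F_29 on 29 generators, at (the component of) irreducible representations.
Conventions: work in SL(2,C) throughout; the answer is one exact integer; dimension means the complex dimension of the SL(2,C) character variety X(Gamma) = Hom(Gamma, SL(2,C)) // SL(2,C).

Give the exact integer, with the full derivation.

84

Here Gamma is free of rank 29 — no relator constrains a cocycle.
So Z^1 = (sl_2)^29 in full: dim Z^1 = 87.
At an irreducible rho the centralizer of the image in sl_2 is 0, so the coboundary map sl_2 -> Z^1 is injective: dim B^1 = 3.
dim H^1 = 87 - 3 = 84, which is dim X.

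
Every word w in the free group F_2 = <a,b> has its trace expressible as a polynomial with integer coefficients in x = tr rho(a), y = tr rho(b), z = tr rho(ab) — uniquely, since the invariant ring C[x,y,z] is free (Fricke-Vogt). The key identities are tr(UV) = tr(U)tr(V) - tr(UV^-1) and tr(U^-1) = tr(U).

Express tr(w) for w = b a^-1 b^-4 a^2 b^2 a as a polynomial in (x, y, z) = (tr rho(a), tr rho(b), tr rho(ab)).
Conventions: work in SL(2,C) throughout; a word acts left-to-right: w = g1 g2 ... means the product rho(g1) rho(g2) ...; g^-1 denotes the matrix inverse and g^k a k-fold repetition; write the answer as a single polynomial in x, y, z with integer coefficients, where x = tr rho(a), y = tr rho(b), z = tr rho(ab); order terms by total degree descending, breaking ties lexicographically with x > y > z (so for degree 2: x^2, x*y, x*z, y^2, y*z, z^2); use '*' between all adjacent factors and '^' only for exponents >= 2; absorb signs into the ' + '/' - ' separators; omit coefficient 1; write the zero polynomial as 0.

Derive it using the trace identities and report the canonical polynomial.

-x^2*y^5*z^2 + 2*x^3*y^4*z + x*y^6*z + x*y^4*z^3 - x^4*y^3 - x^2*y^5 + x^2*y^3*z^2 - 4*x^3*y^2*z - 6*x*y^4*z - 2*x*y^2*z^3 + 2*x^4*y + 6*x^2*y^3 + 2*x^2*y*z^2 + 9*x*y^2*z - 8*x^2*y - y^3 - y*z^2 - x*z + 3*y

trace(b^2 a) = trace(b)*trace(a b) - trace(a)   [square of b] = y*z - x
trace(b^2) = trace(b)*trace(b) - trace(1)   [square of b] = y^2 - 2
trace(a b^2 a) = trace(a)*trace(b^2 a) - trace(b^2)   [square of a] = x*y*z - x^2 - y^2 + 2
trace(a^2 b^2 a) = trace(a)*trace(a b^2 a) - trace(a b^2)   [square of a] = x^2*y*z - x^3 - x*y^2 - y*z + 3*x
trace(a b a b) = trace(a b)*trace(a b) - trace(1)   [split at a repeated a] = z^2 - 2
reduce: trace(a b a) = trace(a)*trace(b a) - trace(b)   [square of a] = x*z - y
trace(b^2 a b a) = trace(b)*trace(a b a b) - trace(a b a)   [square of b] = y*z^2 - x*z - y
so trace(b^2 a b) = trace(b)*trace(b a b) - trace(b a)   [square of b] = y^2*z - x*y - z
trace(a^2 b^2 a b) = trace(a)*trace(b^2 a b a) - trace(b^2 a b)   [square of a] = x*y*z^2 - x^2*z - y^2*z + z
trace(b^-1 a^2 b^2 a) = trace(a^2 b^2 a)*trace(b) - trace(a^2 b^2 a b)   [inverse elimination on b] = x^2*y^2*z - x^3*y - x*y^3 - x*y*z^2 + x^2*z + 3*x*y - z
trace(b^-2 a^2 b^2 a) = trace(b^-1 a^2 b^2 a)*trace(b) - trace(b^-1 a^2 b^2 a b)   [inverse elimination on b] = x^2*y^3*z - x^3*y^2 - x*y^4 - x*y^2*z^2 + x^3 + 4*x*y^2 - 3*x
so trace(b^-3 a^2 b^2 a) = trace(b^-2 a^2 b^2 a)*trace(b) - trace(b^-2 a^2 b^2 a b)   [inverse elimination on b] = x^2*y^4*z - x^3*y^3 - x*y^5 - x*y^3*z^2 - x^2*y^2*z + 2*x^3*y + 5*x*y^3 + x*y*z^2 - x^2*z - 6*x*y + z
so trace(a^2 b^2 a b a) = trace(a)*trace(a b^2 a b a) - trace(a b^2 a b)   [square of a] = x^2*y*z^2 - x^3*z - x*y^2*z - y*z^2 + 2*x*z + y
reduce: trace(a b a b a b) = trace(a b)*trace(a b a b) - trace(a^-1 b^-1)   [split at a repeated a] = z^3 - 3*z
reduce: trace(a b a b a) = trace(a)*trace(b a b a) - trace(b a b)   [square of a] = x*z^2 - y*z - x
so trace(b^2 a b a b a) = trace(b)*trace(a b a b a b) - trace(a b a b a)   [square of b] = y*z^3 - x*z^2 - 2*y*z + x
so trace(b^2 a b a b) = trace(b)*trace(b a b a b) - trace(b a b a)   [square of b] = y^2*z^2 - x*y*z - y^2 - z^2 + 2
so trace(a^2 b^2 a b a b) = trace(a)*trace(b^2 a b a b a) - trace(b^2 a b a b)   [square of a] = x*y*z^3 - x^2*z^2 - y^2*z^2 - x*y*z + x^2 + y^2 + z^2 - 2
trace(a^2 b^2 a b a b^-1) = trace(a^2 b^2 a b a)*trace(b) - trace(a^2 b^2 a b a b)   [inverse elimination on b] = x^2*y^2*z^2 - x^3*y*z - x*y^3*z - x*y*z^3 + x^2*z^2 + 3*x*y*z - x^2 - z^2 + 2
trace(b^-1 a^2 b^2 a b a b^-1) = trace(a^2 b^2 a b a b^-1)*trace(b) - trace(a^2 b^2 a b a)   [inverse elimination on b] = x^2*y^3*z^2 - x^3*y^2*z - x*y^4*z - x*y^2*z^3 + x^3*z + 4*x*y^2*z - x^2*y - 2*x*z + y
reduce: trace(b^-3 a^2 b^2 a b a) = trace(b^-1 a^2 b^2 a b a b^-1)*trace(b) - trace(b^-1 a^2 b^2 a b a)   [inverse elimination on b] = x^2*y^4*z^2 - x^3*y^3*z - x*y^5*z - x*y^3*z^3 - x^2*y^2*z^2 + 2*x^3*y*z + 5*x*y^3*z + x*y*z^3 - x^2*y^2 - x^2*z^2 - 5*x*y*z + x^2 + y^2 + z^2 - 2
so trace(b^-4 a^2 b^2 a b a) = trace(b^-3 a^2 b^2 a b a)*trace(b) - trace(b^-3 a^2 b^2 a b a b)   [inverse elimination on b] = x^2*y^5*z^2 - x^3*y^4*z - x*y^6*z - x*y^4*z^3 - 2*x^2*y^3*z^2 + 3*x^3*y^2*z + 6*x*y^4*z + 2*x*y^2*z^3 - x^2*y^3 - x^2*y*z^2 - x^3*z - 9*x*y^2*z + 2*x^2*y + y^3 + y*z^2 + 2*x*z - 3*y
so trace(b a^-1 b^-4 a^2 b^2 a) = trace(b^-4 a^2 b^2 a b)*trace(a) - trace(b^-4 a^2 b^2 a b a)   [inverse elimination on a] = -x^2*y^5*z^2 + 2*x^3*y^4*z + x*y^6*z + x*y^4*z^3 - x^4*y^3 - x^2*y^5 + x^2*y^3*z^2 - 4*x^3*y^2*z - 6*x*y^4*z - 2*x*y^2*z^3 + 2*x^4*y + 6*x^2*y^3 + 2*x^2*y*z^2 + 9*x*y^2*z - 8*x^2*y - y^3 - y*z^2 - x*z + 3*y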